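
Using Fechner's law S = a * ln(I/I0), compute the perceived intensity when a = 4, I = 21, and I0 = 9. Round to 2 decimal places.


S = 4 * ln(21/9)
I/I0 = 2.333333
ln(2.333333) = 0.8473
S = 4 * 0.8473
= 3.39


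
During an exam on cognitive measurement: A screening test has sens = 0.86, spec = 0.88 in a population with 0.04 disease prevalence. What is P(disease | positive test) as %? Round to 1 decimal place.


PPV = (sens * prev) / (sens * prev + (1-spec) * (1-prev))
Numerator = 0.86 * 0.04 = 0.0344
P(positive and no disease) = (1 - spec) * (1 - prev) = (1 - 0.88) * (1 - 0.04) = 0.1152
Denominator = 0.0344 + 0.1152 = 0.1496
PPV = 0.0344 / 0.1496 = 0.229947
As percentage = 23.0


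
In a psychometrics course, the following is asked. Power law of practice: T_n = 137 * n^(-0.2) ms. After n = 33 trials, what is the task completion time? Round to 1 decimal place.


T_n = 137 * 33^(-0.2)
33^(-0.2) = 0.496932
T_n = 137 * 0.496932
= 68.1 ms


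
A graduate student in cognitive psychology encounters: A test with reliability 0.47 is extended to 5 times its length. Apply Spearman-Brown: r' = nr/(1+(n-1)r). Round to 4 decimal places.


r_new = n*r / (1 + (n-1)*r)
Numerator = 5 * 0.47 = 2.35
Denominator = 1 + 4 * 0.47 = 2.88
r_new = 2.35 / 2.88
= 0.8160


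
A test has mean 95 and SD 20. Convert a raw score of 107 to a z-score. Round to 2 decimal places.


z = (X - mu) / sigma
= (107 - 95) / 20
= 12 / 20
= 0.60


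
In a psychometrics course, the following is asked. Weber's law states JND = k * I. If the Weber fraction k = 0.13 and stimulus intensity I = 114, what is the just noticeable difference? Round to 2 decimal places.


JND = k * I
JND = 0.13 * 114
= 14.82


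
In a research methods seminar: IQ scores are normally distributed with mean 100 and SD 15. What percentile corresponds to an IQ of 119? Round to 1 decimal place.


z = (IQ - mean) / SD
z = (119 - 100) / 15 = 1.2667
Percentile = Phi(1.2667) * 100
Phi(1.2667) = 0.897369
= 89.7


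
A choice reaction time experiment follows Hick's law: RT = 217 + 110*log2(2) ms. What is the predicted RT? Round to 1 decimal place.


RT = 217 + 110 * log2(2)
log2(2) = 1.0
RT = 217 + 110 * 1.0
= 217 + 110.0
= 327.0 ms


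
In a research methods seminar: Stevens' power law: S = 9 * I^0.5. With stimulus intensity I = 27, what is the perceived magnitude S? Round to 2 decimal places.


S = 9 * 27^0.5
27^0.5 = 5.1962
S = 9 * 5.1962
= 46.77


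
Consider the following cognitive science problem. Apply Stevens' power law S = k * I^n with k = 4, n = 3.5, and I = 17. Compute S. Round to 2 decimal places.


S = 4 * 17^3.5
17^3.5 = 20256.8179
S = 4 * 20256.8179
= 81027.27


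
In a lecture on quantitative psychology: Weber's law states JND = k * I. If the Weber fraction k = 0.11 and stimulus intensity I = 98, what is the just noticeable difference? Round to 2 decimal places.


JND = k * I
JND = 0.11 * 98
= 10.78


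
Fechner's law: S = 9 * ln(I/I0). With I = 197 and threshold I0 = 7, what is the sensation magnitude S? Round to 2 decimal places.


S = 9 * ln(197/7)
I/I0 = 28.142857
ln(28.142857) = 3.3373
S = 9 * 3.3373
= 30.04


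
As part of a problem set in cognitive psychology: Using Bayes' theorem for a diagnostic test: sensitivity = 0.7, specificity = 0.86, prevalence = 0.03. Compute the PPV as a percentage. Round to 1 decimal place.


PPV = (sens * prev) / (sens * prev + (1-spec) * (1-prev))
Numerator = 0.7 * 0.03 = 0.021
P(positive and no disease) = (1 - spec) * (1 - prev) = (1 - 0.86) * (1 - 0.03) = 0.1358
Denominator = 0.021 + 0.1358 = 0.1568
PPV = 0.021 / 0.1568 = 0.133929
As percentage = 13.4


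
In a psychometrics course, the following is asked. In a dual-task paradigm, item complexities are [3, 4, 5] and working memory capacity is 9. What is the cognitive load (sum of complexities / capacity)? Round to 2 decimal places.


Total complexity = 3 + 4 + 5 = 12
Load = total / capacity = 12 / 9
= 1.33


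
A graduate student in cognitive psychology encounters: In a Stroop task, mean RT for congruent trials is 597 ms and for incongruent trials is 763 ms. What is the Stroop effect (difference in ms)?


Stroop effect = RT(incongruent) - RT(congruent)
= 763 - 597
= 166 ms


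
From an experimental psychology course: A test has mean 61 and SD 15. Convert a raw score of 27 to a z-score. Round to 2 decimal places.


z = (X - mu) / sigma
= (27 - 61) / 15
= -34 / 15
= -2.27


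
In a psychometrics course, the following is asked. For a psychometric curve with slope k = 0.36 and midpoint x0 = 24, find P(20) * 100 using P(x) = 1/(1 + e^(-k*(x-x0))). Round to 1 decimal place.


P(x) = 1/(1 + e^(-0.36*(20 - 24)))
Exponent = -0.36 * -4 = 1.44
e^(1.44) = 4.220696
P = 1/(1 + 4.220696) = 0.191545
Percentage = 19.2


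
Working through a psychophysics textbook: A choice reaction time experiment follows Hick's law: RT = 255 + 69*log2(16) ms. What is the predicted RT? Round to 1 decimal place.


RT = 255 + 69 * log2(16)
log2(16) = 4.0
RT = 255 + 69 * 4.0
= 255 + 276.0
= 531.0 ms


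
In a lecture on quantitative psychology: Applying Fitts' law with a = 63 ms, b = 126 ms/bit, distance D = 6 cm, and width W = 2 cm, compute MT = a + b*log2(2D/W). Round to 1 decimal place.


MT = 63 + 126 * log2(2*6/2)
2D/W = 6.0
log2(6.0) = 2.585
MT = 63 + 126 * 2.585
= 388.7 ms


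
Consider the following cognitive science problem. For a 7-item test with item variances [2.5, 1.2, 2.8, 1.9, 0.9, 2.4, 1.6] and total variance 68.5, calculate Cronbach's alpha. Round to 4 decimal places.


alpha = (k/(k-1)) * (1 - sum(s_i^2)/s_total^2)
sum(item variances) = 13.3
k/(k-1) = 7/6 = 1.166667
1 - 13.3/68.5 = 1 - 0.194161 = 0.805839
alpha = 1.166667 * 0.805839
= 0.9401


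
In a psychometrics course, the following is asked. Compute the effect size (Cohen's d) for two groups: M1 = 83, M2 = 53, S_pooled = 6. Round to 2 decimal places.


Cohen's d = (M1 - M2) / S_pooled
= (83 - 53) / 6
= 30 / 6
= 5.00


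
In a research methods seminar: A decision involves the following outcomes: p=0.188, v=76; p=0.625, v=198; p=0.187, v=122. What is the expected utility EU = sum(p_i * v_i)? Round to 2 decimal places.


EU = sum(p_i * v_i)
0.188 * 76 = 14.288
0.625 * 198 = 123.75
0.187 * 122 = 22.814
EU = 14.288 + 123.75 + 22.814
= 160.85


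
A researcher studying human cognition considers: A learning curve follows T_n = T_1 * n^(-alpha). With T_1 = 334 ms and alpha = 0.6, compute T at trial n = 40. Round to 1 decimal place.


T_n = 334 * 40^(-0.6)
40^(-0.6) = 0.109336
T_n = 334 * 0.109336
= 36.5 ms


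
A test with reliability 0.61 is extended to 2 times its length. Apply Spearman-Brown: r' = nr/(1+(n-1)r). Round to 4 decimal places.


r_new = n*r / (1 + (n-1)*r)
Numerator = 2 * 0.61 = 1.22
Denominator = 1 + 1 * 0.61 = 1.61
r_new = 1.22 / 1.61
= 0.7578


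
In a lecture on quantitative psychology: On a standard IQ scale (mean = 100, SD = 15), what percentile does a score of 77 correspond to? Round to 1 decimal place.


z = (IQ - mean) / SD
z = (77 - 100) / 15 = -1.5333
Percentile = Phi(-1.5333) * 100
Phi(-1.5333) = 0.062601
= 6.3


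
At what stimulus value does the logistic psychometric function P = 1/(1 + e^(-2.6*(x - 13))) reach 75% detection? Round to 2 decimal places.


At P = 0.75: 0.75 = 1/(1 + e^(-k*(x-x0)))
Solving: e^(-k*(x-x0)) = 1/3
x = x0 + ln(3)/k
ln(3) = 1.0986
x = 13 + 1.0986/2.6
= 13 + 0.4225
= 13.42


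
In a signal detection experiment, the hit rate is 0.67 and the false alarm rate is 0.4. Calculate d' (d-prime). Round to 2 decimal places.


d' = z(HR) - z(FAR)
z(0.67) = 0.4399
z(0.4) = -0.2533
d' = 0.4399 - -0.2533
= 0.69


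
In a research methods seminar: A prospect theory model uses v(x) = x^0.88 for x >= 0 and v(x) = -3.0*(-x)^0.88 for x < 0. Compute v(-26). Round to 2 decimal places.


Since x = -26 < 0, use v(x) = -lambda*(-x)^alpha
(-x) = 26
26^0.88 = 17.5864
v(-26) = -3.0 * 17.5864
= -52.76


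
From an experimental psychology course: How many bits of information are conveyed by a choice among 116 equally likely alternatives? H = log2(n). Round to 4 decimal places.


H = log2(n)
H = log2(116)
= 6.8580


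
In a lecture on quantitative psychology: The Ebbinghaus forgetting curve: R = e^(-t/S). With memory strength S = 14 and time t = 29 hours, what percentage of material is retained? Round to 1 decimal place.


R = e^(-t/S)
-t/S = -29/14 = -2.071429
R = e^(-2.071429) = 0.126006
Percentage = 0.126006 * 100
= 12.6


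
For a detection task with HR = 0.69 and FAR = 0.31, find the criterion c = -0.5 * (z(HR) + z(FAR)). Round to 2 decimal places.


c = -0.5 * (z(HR) + z(FAR))
z(0.69) = 0.4959
z(0.31) = -0.4959
c = -0.5 * (0.4959 + -0.4959)
= -0.5 * 0.0
= 0.00


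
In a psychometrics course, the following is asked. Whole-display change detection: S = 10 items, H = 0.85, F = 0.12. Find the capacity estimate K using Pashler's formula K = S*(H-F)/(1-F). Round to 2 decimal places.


K = S * (H - F) / (1 - F)
H - F = 0.73
1 - F = 0.88
K = 10 * 0.73 / 0.88
= 8.30


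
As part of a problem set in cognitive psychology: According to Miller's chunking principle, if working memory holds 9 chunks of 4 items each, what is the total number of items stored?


Total items = chunks * items_per_chunk
= 9 * 4
= 36


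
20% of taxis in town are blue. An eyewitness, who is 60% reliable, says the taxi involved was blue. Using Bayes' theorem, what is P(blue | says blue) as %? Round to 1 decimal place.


P(blue | says blue) = P(says blue | blue)*P(blue) / [P(says blue | blue)*P(blue) + P(says blue | not blue)*P(not blue)]
Numerator = 0.6 * 0.2 = 0.12
False identification = 0.4 * 0.8 = 0.32
P = 0.12 / (0.12 + 0.32)
= 0.12 / 0.44
As percentage = 27.3


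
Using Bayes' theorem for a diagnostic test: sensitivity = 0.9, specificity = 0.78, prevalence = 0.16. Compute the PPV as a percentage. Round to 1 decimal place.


PPV = (sens * prev) / (sens * prev + (1-spec) * (1-prev))
Numerator = 0.9 * 0.16 = 0.144
P(positive and no disease) = (1 - spec) * (1 - prev) = (1 - 0.78) * (1 - 0.16) = 0.1848
Denominator = 0.144 + 0.1848 = 0.3288
PPV = 0.144 / 0.3288 = 0.437956
As percentage = 43.8


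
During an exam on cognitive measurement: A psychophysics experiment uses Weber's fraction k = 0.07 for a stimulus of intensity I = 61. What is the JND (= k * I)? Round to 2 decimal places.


JND = k * I
JND = 0.07 * 61
= 4.27


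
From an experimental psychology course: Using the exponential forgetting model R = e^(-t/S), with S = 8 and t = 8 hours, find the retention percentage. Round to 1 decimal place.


R = e^(-t/S)
-t/S = -8/8 = -1.0
R = e^(-1.0) = 0.367879
Percentage = 0.367879 * 100
= 36.8


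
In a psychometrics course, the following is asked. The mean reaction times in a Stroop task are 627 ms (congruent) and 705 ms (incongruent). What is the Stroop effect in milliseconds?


Stroop effect = RT(incongruent) - RT(congruent)
= 705 - 627
= 78 ms


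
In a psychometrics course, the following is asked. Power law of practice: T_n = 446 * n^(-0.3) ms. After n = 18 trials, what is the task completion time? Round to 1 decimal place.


T_n = 446 * 18^(-0.3)
18^(-0.3) = 0.420163
T_n = 446 * 0.420163
= 187.4 ms


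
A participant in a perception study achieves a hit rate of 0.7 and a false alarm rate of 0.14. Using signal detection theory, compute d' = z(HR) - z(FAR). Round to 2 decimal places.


d' = z(HR) - z(FAR)
z(0.7) = 0.5244
z(0.14) = -1.0803
d' = 0.5244 - -1.0803
= 1.60


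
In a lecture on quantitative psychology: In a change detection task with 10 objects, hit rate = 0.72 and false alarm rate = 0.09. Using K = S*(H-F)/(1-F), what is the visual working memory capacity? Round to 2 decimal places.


K = S * (H - F) / (1 - F)
H - F = 0.63
1 - F = 0.91
K = 10 * 0.63 / 0.91
= 6.92


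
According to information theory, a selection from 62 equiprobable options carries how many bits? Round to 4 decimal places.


H = log2(n)
H = log2(62)
= 5.9542


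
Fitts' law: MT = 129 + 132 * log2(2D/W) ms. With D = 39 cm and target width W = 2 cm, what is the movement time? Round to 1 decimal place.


MT = 129 + 132 * log2(2*39/2)
2D/W = 39.0
log2(39.0) = 5.2854
MT = 129 + 132 * 5.2854
= 826.7 ms


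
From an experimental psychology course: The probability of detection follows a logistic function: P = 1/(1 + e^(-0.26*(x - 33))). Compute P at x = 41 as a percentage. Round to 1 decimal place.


P(x) = 1/(1 + e^(-0.26*(41 - 33)))
Exponent = -0.26 * 8 = -2.08
e^(-2.08) = 0.12493
P = 1/(1 + 0.12493) = 0.888944
Percentage = 88.9


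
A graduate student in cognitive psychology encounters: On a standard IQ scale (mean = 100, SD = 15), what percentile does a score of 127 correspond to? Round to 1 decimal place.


z = (IQ - mean) / SD
z = (127 - 100) / 15 = 1.8
Percentile = Phi(1.8) * 100
Phi(1.8) = 0.96407
= 96.4


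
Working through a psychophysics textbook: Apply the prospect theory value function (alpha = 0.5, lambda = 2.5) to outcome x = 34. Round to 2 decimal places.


Since x = 34 >= 0, use v(x) = x^0.5
34^0.5 = 5.831
v(34) = 5.83


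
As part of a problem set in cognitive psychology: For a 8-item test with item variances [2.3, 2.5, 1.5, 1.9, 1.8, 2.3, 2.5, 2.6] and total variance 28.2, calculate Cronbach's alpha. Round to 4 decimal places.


alpha = (k/(k-1)) * (1 - sum(s_i^2)/s_total^2)
sum(item variances) = 17.4
k/(k-1) = 8/7 = 1.142857
1 - 17.4/28.2 = 1 - 0.617021 = 0.382979
alpha = 1.142857 * 0.382979
= 0.4377


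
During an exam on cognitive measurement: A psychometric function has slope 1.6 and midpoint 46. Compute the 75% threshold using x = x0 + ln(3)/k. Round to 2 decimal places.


At P = 0.75: 0.75 = 1/(1 + e^(-k*(x-x0)))
Solving: e^(-k*(x-x0)) = 1/3
x = x0 + ln(3)/k
ln(3) = 1.0986
x = 46 + 1.0986/1.6
= 46 + 0.6866
= 46.69


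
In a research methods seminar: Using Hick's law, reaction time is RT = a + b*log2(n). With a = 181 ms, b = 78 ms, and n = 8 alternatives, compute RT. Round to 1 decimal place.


RT = 181 + 78 * log2(8)
log2(8) = 3.0
RT = 181 + 78 * 3.0
= 181 + 234.0
= 415.0 ms


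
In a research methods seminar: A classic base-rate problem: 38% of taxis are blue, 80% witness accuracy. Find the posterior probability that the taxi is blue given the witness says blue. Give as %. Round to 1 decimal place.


P(blue | says blue) = P(says blue | blue)*P(blue) / [P(says blue | blue)*P(blue) + P(says blue | not blue)*P(not blue)]
Numerator = 0.8 * 0.38 = 0.304
False identification = 0.2 * 0.62 = 0.124
P = 0.304 / (0.304 + 0.124)
= 0.304 / 0.428
As percentage = 71.0


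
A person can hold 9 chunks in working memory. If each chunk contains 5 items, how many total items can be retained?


Total items = chunks * items_per_chunk
= 9 * 5
= 45


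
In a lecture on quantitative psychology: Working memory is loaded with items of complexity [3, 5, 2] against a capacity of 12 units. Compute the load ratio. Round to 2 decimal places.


Total complexity = 3 + 5 + 2 = 10
Load = total / capacity = 10 / 12
= 0.83


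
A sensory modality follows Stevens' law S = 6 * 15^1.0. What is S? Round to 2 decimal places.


S = 6 * 15^1.0
15^1.0 = 15.0
S = 6 * 15.0
= 90.00


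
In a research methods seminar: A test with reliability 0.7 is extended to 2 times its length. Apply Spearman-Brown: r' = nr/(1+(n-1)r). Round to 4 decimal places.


r_new = n*r / (1 + (n-1)*r)
Numerator = 2 * 0.7 = 1.4
Denominator = 1 + 1 * 0.7 = 1.7
r_new = 1.4 / 1.7
= 0.8235


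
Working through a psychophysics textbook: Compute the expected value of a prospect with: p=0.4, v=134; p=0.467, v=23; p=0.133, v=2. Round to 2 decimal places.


EU = sum(p_i * v_i)
0.4 * 134 = 53.6
0.467 * 23 = 10.741
0.133 * 2 = 0.266
EU = 53.6 + 10.741 + 0.266
= 64.61


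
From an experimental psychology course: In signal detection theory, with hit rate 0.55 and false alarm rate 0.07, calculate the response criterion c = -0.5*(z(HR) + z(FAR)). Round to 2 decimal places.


c = -0.5 * (z(HR) + z(FAR))
z(0.55) = 0.1257
z(0.07) = -1.4758
c = -0.5 * (0.1257 + -1.4758)
= -0.5 * -1.3501
= 0.68


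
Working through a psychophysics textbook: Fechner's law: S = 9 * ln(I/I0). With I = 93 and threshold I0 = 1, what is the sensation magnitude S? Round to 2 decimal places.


S = 9 * ln(93/1)
I/I0 = 93.0
ln(93.0) = 4.5326
S = 9 * 4.5326
= 40.79


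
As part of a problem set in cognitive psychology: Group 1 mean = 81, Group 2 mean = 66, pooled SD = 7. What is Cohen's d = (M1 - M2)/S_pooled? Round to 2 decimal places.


Cohen's d = (M1 - M2) / S_pooled
= (81 - 66) / 7
= 15 / 7
= 2.14


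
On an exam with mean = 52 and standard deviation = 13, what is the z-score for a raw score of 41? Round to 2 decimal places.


z = (X - mu) / sigma
= (41 - 52) / 13
= -11 / 13
= -0.85


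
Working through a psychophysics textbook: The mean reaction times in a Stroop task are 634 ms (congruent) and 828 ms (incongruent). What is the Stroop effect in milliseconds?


Stroop effect = RT(incongruent) - RT(congruent)
= 828 - 634
= 194 ms


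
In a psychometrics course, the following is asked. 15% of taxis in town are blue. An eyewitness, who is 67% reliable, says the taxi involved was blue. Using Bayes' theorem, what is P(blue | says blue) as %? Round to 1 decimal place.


P(blue | says blue) = P(says blue | blue)*P(blue) / [P(says blue | blue)*P(blue) + P(says blue | not blue)*P(not blue)]
Numerator = 0.67 * 0.15 = 0.1005
False identification = 0.33 * 0.85 = 0.2805
P = 0.1005 / (0.1005 + 0.2805)
= 0.1005 / 0.381
As percentage = 26.4


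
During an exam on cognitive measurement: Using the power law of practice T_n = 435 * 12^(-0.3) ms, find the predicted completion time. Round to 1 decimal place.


T_n = 435 * 12^(-0.3)
12^(-0.3) = 0.47451
T_n = 435 * 0.47451
= 206.4 ms


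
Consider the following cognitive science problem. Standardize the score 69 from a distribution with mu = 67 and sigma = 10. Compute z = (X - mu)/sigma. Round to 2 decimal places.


z = (X - mu) / sigma
= (69 - 67) / 10
= 2 / 10
= 0.20


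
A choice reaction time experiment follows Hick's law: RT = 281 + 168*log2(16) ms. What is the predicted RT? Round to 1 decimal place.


RT = 281 + 168 * log2(16)
log2(16) = 4.0
RT = 281 + 168 * 4.0
= 281 + 672.0
= 953.0 ms


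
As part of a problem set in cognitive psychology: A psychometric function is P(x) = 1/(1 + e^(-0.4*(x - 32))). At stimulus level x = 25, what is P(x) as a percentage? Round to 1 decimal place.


P(x) = 1/(1 + e^(-0.4*(25 - 32)))
Exponent = -0.4 * -7 = 2.8
e^(2.8) = 16.444647
P = 1/(1 + 16.444647) = 0.057324
Percentage = 5.7


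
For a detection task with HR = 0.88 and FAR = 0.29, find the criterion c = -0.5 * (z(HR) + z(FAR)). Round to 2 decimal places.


c = -0.5 * (z(HR) + z(FAR))
z(0.88) = 1.175
z(0.29) = -0.5534
c = -0.5 * (1.175 + -0.5534)
= -0.5 * 0.6216
= -0.31


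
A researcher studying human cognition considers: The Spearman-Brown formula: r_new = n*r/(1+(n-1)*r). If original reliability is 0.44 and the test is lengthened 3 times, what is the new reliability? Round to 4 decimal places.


r_new = n*r / (1 + (n-1)*r)
Numerator = 3 * 0.44 = 1.32
Denominator = 1 + 2 * 0.44 = 1.88
r_new = 1.32 / 1.88
= 0.7021


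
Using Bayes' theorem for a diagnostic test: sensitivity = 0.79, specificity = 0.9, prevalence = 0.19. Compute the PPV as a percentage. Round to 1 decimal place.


PPV = (sens * prev) / (sens * prev + (1-spec) * (1-prev))
Numerator = 0.79 * 0.19 = 0.1501
P(positive and no disease) = (1 - spec) * (1 - prev) = (1 - 0.9) * (1 - 0.19) = 0.081
Denominator = 0.1501 + 0.081 = 0.2311
PPV = 0.1501 / 0.2311 = 0.649502
As percentage = 65.0


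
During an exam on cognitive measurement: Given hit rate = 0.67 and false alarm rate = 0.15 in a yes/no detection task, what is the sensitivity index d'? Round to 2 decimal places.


d' = z(HR) - z(FAR)
z(0.67) = 0.4399
z(0.15) = -1.0364
d' = 0.4399 - -1.0364
= 1.48


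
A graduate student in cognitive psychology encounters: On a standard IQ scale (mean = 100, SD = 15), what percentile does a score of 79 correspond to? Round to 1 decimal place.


z = (IQ - mean) / SD
z = (79 - 100) / 15 = -1.4
Percentile = Phi(-1.4) * 100
Phi(-1.4) = 0.080757
= 8.1


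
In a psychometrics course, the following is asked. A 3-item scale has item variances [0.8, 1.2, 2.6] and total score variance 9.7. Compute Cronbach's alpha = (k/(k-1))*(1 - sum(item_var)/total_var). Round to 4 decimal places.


alpha = (k/(k-1)) * (1 - sum(s_i^2)/s_total^2)
sum(item variances) = 4.6
k/(k-1) = 3/2 = 1.5
1 - 4.6/9.7 = 1 - 0.474227 = 0.525773
alpha = 1.5 * 0.525773
= 0.7887


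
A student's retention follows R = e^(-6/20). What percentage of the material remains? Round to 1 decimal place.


R = e^(-t/S)
-t/S = -6/20 = -0.3
R = e^(-0.3) = 0.740818
Percentage = 0.740818 * 100
= 74.1


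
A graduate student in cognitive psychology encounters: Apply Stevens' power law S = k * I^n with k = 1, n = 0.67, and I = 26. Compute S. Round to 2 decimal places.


S = 1 * 26^0.67
26^0.67 = 8.8722
S = 1 * 8.8722
= 8.87


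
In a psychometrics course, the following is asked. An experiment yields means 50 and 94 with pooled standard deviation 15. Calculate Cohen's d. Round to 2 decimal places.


Cohen's d = (M1 - M2) / S_pooled
= (50 - 94) / 15
= -44 / 15
= -2.93


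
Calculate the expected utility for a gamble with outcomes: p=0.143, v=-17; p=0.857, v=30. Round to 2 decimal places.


EU = sum(p_i * v_i)
0.143 * -17 = -2.431
0.857 * 30 = 25.71
EU = -2.431 + 25.71
= 23.28


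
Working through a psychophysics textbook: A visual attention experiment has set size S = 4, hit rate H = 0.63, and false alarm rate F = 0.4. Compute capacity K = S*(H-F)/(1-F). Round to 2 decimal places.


K = S * (H - F) / (1 - F)
H - F = 0.23
1 - F = 0.6
K = 4 * 0.23 / 0.6
= 1.53


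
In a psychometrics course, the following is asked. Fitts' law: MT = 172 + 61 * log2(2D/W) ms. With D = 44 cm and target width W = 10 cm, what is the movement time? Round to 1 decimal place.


MT = 172 + 61 * log2(2*44/10)
2D/W = 8.8
log2(8.8) = 3.1375
MT = 172 + 61 * 3.1375
= 363.4 ms


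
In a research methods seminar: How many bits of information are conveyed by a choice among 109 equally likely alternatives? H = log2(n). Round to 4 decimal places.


H = log2(n)
H = log2(109)
= 6.7682


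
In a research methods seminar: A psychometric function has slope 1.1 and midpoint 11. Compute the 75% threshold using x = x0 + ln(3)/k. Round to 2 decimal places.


At P = 0.75: 0.75 = 1/(1 + e^(-k*(x-x0)))
Solving: e^(-k*(x-x0)) = 1/3
x = x0 + ln(3)/k
ln(3) = 1.0986
x = 11 + 1.0986/1.1
= 11 + 0.9987
= 12.00


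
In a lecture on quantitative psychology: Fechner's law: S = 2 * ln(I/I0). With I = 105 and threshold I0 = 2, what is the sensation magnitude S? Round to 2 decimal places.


S = 2 * ln(105/2)
I/I0 = 52.5
ln(52.5) = 3.9608
S = 2 * 3.9608
= 7.92


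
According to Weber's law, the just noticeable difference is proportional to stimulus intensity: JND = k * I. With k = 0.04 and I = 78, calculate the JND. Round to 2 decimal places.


JND = k * I
JND = 0.04 * 78
= 3.12


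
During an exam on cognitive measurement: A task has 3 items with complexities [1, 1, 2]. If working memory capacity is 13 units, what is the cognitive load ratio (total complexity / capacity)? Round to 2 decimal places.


Total complexity = 1 + 1 + 2 = 4
Load = total / capacity = 4 / 13
= 0.31


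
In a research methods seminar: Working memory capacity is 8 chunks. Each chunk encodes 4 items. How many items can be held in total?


Total items = chunks * items_per_chunk
= 8 * 4
= 32


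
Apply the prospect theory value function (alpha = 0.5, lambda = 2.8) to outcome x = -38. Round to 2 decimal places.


Since x = -38 < 0, use v(x) = -lambda*(-x)^alpha
(-x) = 38
38^0.5 = 6.1644
v(-38) = -2.8 * 6.1644
= -17.26


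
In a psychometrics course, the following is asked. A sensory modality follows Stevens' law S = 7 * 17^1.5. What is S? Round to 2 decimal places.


S = 7 * 17^1.5
17^1.5 = 70.0928
S = 7 * 70.0928
= 490.65


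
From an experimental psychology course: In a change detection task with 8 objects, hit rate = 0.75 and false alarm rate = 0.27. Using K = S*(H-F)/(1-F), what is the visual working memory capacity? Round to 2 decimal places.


K = S * (H - F) / (1 - F)
H - F = 0.48
1 - F = 0.73
K = 8 * 0.48 / 0.73
= 5.26


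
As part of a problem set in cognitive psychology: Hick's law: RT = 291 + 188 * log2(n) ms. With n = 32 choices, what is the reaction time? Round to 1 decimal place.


RT = 291 + 188 * log2(32)
log2(32) = 5.0
RT = 291 + 188 * 5.0
= 291 + 940.0
= 1231.0 ms


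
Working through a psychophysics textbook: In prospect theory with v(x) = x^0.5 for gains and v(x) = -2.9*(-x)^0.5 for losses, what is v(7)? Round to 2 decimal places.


Since x = 7 >= 0, use v(x) = x^0.5
7^0.5 = 2.6458
v(7) = 2.65


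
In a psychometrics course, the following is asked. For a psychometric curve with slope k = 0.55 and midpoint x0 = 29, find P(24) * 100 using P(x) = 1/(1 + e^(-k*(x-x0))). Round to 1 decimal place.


P(x) = 1/(1 + e^(-0.55*(24 - 29)))
Exponent = -0.55 * -5 = 2.75
e^(2.75) = 15.642632
P = 1/(1 + 15.642632) = 0.060087
Percentage = 6.0


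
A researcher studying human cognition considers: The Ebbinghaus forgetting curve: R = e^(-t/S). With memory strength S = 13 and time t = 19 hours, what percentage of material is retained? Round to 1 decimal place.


R = e^(-t/S)
-t/S = -19/13 = -1.461538
R = e^(-1.461538) = 0.231879
Percentage = 0.231879 * 100
= 23.2


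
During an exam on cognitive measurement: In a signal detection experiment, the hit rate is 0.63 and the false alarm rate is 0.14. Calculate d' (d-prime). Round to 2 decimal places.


d' = z(HR) - z(FAR)
z(0.63) = 0.3319
z(0.14) = -1.0803
d' = 0.3319 - -1.0803
= 1.41


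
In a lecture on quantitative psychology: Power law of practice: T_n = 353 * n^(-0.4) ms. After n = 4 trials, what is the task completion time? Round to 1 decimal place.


T_n = 353 * 4^(-0.4)
4^(-0.4) = 0.574349
T_n = 353 * 0.574349
= 202.7 ms


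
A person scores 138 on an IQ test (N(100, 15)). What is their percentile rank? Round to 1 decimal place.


z = (IQ - mean) / SD
z = (138 - 100) / 15 = 2.5333
Percentile = Phi(2.5333) * 100
Phi(2.5333) = 0.99435
= 99.4


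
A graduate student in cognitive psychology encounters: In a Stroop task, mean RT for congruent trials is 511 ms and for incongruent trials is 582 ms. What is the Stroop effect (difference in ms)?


Stroop effect = RT(incongruent) - RT(congruent)
= 582 - 511
= 71 ms


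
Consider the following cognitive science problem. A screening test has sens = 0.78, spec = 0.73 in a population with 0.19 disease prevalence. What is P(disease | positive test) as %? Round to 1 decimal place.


PPV = (sens * prev) / (sens * prev + (1-spec) * (1-prev))
Numerator = 0.78 * 0.19 = 0.1482
P(positive and no disease) = (1 - spec) * (1 - prev) = (1 - 0.73) * (1 - 0.19) = 0.2187
Denominator = 0.1482 + 0.2187 = 0.3669
PPV = 0.1482 / 0.3669 = 0.403925
As percentage = 40.4


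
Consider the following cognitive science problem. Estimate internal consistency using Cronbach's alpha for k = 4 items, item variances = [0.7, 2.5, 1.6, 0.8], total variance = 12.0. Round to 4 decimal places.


alpha = (k/(k-1)) * (1 - sum(s_i^2)/s_total^2)
sum(item variances) = 5.6
k/(k-1) = 4/3 = 1.333333
1 - 5.6/12.0 = 1 - 0.466667 = 0.533333
alpha = 1.333333 * 0.533333
= 0.7111


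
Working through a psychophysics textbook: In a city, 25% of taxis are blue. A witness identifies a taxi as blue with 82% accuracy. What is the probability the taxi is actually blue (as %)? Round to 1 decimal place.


P(blue | says blue) = P(says blue | blue)*P(blue) / [P(says blue | blue)*P(blue) + P(says blue | not blue)*P(not blue)]
Numerator = 0.82 * 0.25 = 0.205
False identification = 0.18 * 0.75 = 0.135
P = 0.205 / (0.205 + 0.135)
= 0.205 / 0.34
As percentage = 60.3


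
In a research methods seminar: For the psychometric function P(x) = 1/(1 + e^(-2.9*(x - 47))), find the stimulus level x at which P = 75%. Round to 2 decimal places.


At P = 0.75: 0.75 = 1/(1 + e^(-k*(x-x0)))
Solving: e^(-k*(x-x0)) = 1/3
x = x0 + ln(3)/k
ln(3) = 1.0986
x = 47 + 1.0986/2.9
= 47 + 0.3788
= 47.38


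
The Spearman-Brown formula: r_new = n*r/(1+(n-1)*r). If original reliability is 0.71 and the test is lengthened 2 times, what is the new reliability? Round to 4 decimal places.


r_new = n*r / (1 + (n-1)*r)
Numerator = 2 * 0.71 = 1.42
Denominator = 1 + 1 * 0.71 = 1.71
r_new = 1.42 / 1.71
= 0.8304


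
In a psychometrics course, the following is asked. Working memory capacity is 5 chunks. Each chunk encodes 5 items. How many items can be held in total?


Total items = chunks * items_per_chunk
= 5 * 5
= 25


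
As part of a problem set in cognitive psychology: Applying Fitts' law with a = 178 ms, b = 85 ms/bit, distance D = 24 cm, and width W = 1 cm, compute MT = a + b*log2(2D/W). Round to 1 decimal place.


MT = 178 + 85 * log2(2*24/1)
2D/W = 48.0
log2(48.0) = 5.585
MT = 178 + 85 * 5.585
= 652.7 ms


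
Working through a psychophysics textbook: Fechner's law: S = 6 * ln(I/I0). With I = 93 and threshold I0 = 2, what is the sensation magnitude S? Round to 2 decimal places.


S = 6 * ln(93/2)
I/I0 = 46.5
ln(46.5) = 3.8395
S = 6 * 3.8395
= 23.04


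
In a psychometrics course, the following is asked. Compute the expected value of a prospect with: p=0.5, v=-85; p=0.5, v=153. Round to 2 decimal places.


EU = sum(p_i * v_i)
0.5 * -85 = -42.5
0.5 * 153 = 76.5
EU = -42.5 + 76.5
= 34.00


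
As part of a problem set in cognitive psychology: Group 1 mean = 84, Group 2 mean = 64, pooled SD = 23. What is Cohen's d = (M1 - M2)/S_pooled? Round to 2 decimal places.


Cohen's d = (M1 - M2) / S_pooled
= (84 - 64) / 23
= 20 / 23
= 0.87


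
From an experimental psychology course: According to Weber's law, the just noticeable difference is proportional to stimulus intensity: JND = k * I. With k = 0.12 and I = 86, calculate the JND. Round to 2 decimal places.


JND = k * I
JND = 0.12 * 86
= 10.32


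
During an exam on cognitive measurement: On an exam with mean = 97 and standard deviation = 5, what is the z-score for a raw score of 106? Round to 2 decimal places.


z = (X - mu) / sigma
= (106 - 97) / 5
= 9 / 5
= 1.80


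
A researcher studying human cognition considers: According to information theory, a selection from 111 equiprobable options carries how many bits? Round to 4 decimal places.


H = log2(n)
H = log2(111)
= 6.7944


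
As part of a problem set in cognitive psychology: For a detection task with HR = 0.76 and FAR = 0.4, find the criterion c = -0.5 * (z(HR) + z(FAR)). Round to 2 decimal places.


c = -0.5 * (z(HR) + z(FAR))
z(0.76) = 0.7063
z(0.4) = -0.2533
c = -0.5 * (0.7063 + -0.2533)
= -0.5 * 0.453
= -0.23


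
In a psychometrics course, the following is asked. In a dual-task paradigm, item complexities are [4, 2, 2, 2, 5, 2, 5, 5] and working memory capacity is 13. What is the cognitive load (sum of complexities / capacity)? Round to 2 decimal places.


Total complexity = 4 + 2 + 2 + 2 + 5 + 2 + 5 + 5 = 27
Load = total / capacity = 27 / 13
= 2.08


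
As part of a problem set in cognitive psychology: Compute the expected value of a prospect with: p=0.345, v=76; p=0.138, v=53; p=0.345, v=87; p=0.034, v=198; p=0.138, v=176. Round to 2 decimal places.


EU = sum(p_i * v_i)
0.345 * 76 = 26.22
0.138 * 53 = 7.314
0.345 * 87 = 30.015
0.034 * 198 = 6.732
0.138 * 176 = 24.288
EU = 26.22 + 7.314 + 30.015 + 6.732 + 24.288
= 94.57


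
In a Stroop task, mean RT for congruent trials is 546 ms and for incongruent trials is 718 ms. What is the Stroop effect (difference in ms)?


Stroop effect = RT(incongruent) - RT(congruent)
= 718 - 546
= 172 ms


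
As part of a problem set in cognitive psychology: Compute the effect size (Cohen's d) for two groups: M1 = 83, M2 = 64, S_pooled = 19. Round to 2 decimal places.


Cohen's d = (M1 - M2) / S_pooled
= (83 - 64) / 19
= 19 / 19
= 1.00


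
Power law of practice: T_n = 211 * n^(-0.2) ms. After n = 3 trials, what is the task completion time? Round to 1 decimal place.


T_n = 211 * 3^(-0.2)
3^(-0.2) = 0.802742
T_n = 211 * 0.802742
= 169.4 ms


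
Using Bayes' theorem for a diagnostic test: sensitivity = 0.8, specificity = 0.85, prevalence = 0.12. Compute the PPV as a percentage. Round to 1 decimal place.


PPV = (sens * prev) / (sens * prev + (1-spec) * (1-prev))
Numerator = 0.8 * 0.12 = 0.096
P(positive and no disease) = (1 - spec) * (1 - prev) = (1 - 0.85) * (1 - 0.12) = 0.132
Denominator = 0.096 + 0.132 = 0.228
PPV = 0.096 / 0.228 = 0.421053
As percentage = 42.1


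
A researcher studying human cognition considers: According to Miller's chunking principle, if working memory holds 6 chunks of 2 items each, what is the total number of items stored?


Total items = chunks * items_per_chunk
= 6 * 2
= 12


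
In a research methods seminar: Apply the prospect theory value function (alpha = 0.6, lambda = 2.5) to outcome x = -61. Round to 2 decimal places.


Since x = -61 < 0, use v(x) = -lambda*(-x)^alpha
(-x) = 61
61^0.6 = 11.7814
v(-61) = -2.5 * 11.7814
= -29.45


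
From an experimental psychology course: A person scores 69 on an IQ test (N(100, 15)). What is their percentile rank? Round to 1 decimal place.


z = (IQ - mean) / SD
z = (69 - 100) / 15 = -2.0667
Percentile = Phi(-2.0667) * 100
Phi(-2.0667) = 0.019381
= 1.9


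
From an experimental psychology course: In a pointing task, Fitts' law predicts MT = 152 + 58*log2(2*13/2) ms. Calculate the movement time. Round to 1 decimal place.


MT = 152 + 58 * log2(2*13/2)
2D/W = 13.0
log2(13.0) = 3.7004
MT = 152 + 58 * 3.7004
= 366.6 ms


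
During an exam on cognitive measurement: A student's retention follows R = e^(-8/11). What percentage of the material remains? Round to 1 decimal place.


R = e^(-t/S)
-t/S = -8/11 = -0.727273
R = e^(-0.727273) = 0.483225
Percentage = 0.483225 * 100
= 48.3


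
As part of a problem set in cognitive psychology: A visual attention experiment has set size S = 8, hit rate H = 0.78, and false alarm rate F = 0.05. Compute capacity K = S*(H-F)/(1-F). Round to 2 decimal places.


K = S * (H - F) / (1 - F)
H - F = 0.73
1 - F = 0.95
K = 8 * 0.73 / 0.95
= 6.15


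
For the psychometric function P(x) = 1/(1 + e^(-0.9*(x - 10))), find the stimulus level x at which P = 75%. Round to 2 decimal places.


At P = 0.75: 0.75 = 1/(1 + e^(-k*(x-x0)))
Solving: e^(-k*(x-x0)) = 1/3
x = x0 + ln(3)/k
ln(3) = 1.0986
x = 10 + 1.0986/0.9
= 10 + 1.2207
= 11.22


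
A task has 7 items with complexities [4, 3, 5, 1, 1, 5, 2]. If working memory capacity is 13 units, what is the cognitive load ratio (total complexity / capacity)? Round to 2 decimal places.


Total complexity = 4 + 3 + 5 + 1 + 1 + 5 + 2 = 21
Load = total / capacity = 21 / 13
= 1.62


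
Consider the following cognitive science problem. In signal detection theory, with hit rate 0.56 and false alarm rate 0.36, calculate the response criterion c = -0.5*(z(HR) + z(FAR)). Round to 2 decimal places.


c = -0.5 * (z(HR) + z(FAR))
z(0.56) = 0.151
z(0.36) = -0.3585
c = -0.5 * (0.151 + -0.3585)
= -0.5 * -0.2075
= 0.10


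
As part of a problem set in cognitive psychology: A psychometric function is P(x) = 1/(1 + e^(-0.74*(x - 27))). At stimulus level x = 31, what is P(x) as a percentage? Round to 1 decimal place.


P(x) = 1/(1 + e^(-0.74*(31 - 27)))
Exponent = -0.74 * 4 = -2.96
e^(-2.96) = 0.051819
P = 1/(1 + 0.051819) = 0.950734
Percentage = 95.1


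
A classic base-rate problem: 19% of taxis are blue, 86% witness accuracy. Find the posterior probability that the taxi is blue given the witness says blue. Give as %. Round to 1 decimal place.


P(blue | says blue) = P(says blue | blue)*P(blue) / [P(says blue | blue)*P(blue) + P(says blue | not blue)*P(not blue)]
Numerator = 0.86 * 0.19 = 0.1634
False identification = 0.14 * 0.81 = 0.1134
P = 0.1634 / (0.1634 + 0.1134)
= 0.1634 / 0.2768
As percentage = 59.0


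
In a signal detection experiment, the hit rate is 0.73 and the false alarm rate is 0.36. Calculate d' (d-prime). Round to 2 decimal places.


d' = z(HR) - z(FAR)
z(0.73) = 0.6128
z(0.36) = -0.3585
d' = 0.6128 - -0.3585
= 0.97


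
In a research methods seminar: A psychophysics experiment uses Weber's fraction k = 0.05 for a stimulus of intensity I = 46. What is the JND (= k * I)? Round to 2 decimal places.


JND = k * I
JND = 0.05 * 46
= 2.30


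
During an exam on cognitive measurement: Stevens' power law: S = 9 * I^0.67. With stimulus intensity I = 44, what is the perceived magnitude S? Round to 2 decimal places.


S = 9 * 44^0.67
44^0.67 = 12.6216
S = 9 * 12.6216
= 113.59


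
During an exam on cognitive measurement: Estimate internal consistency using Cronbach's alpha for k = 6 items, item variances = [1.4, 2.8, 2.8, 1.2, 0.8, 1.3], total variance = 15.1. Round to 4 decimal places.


alpha = (k/(k-1)) * (1 - sum(s_i^2)/s_total^2)
sum(item variances) = 10.3
k/(k-1) = 6/5 = 1.2
1 - 10.3/15.1 = 1 - 0.682119 = 0.317881
alpha = 1.2 * 0.317881
= 0.3815


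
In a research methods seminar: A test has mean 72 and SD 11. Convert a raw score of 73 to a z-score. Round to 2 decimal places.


z = (X - mu) / sigma
= (73 - 72) / 11
= 1 / 11
= 0.09


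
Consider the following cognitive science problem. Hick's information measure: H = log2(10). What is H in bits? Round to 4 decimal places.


H = log2(n)
H = log2(10)
= 3.3219


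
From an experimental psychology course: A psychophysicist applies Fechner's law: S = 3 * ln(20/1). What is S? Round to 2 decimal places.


S = 3 * ln(20/1)
I/I0 = 20.0
ln(20.0) = 2.9957
S = 3 * 2.9957
= 8.99


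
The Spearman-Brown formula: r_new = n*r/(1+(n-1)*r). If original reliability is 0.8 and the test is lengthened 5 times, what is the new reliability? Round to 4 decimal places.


r_new = n*r / (1 + (n-1)*r)
Numerator = 5 * 0.8 = 4.0
Denominator = 1 + 4 * 0.8 = 4.2
r_new = 4.0 / 4.2
= 0.9524


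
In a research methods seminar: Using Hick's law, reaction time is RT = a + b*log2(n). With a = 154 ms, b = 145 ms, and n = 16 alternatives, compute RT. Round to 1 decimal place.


RT = 154 + 145 * log2(16)
log2(16) = 4.0
RT = 154 + 145 * 4.0
= 154 + 580.0
= 734.0 ms


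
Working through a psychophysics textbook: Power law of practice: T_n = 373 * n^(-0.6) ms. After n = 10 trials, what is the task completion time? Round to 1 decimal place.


T_n = 373 * 10^(-0.6)
10^(-0.6) = 0.251189
T_n = 373 * 0.251189
= 93.7 ms


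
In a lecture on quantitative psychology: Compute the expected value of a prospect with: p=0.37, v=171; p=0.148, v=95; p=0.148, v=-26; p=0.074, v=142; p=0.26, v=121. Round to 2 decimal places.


EU = sum(p_i * v_i)
0.37 * 171 = 63.27
0.148 * 95 = 14.06
0.148 * -26 = -3.848
0.074 * 142 = 10.508
0.26 * 121 = 31.46
EU = 63.27 + 14.06 + -3.848 + 10.508 + 31.46
= 115.45


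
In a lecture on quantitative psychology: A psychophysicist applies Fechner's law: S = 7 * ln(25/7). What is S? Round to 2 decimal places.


S = 7 * ln(25/7)
I/I0 = 3.571429
ln(3.571429) = 1.273
S = 7 * 1.273
= 8.91


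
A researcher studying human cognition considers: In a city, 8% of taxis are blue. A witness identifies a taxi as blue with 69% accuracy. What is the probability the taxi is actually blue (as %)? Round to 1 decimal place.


P(blue | says blue) = P(says blue | blue)*P(blue) / [P(says blue | blue)*P(blue) + P(says blue | not blue)*P(not blue)]
Numerator = 0.69 * 0.08 = 0.0552
False identification = 0.31 * 0.92 = 0.2852
P = 0.0552 / (0.0552 + 0.2852)
= 0.0552 / 0.3404
As percentage = 16.2


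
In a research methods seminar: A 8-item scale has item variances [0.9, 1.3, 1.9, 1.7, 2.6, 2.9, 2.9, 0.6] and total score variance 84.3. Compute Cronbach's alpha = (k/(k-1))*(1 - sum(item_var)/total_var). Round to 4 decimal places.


alpha = (k/(k-1)) * (1 - sum(s_i^2)/s_total^2)
sum(item variances) = 14.8
k/(k-1) = 8/7 = 1.142857
1 - 14.8/84.3 = 1 - 0.175563 = 0.824437
alpha = 1.142857 * 0.824437
= 0.9422
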